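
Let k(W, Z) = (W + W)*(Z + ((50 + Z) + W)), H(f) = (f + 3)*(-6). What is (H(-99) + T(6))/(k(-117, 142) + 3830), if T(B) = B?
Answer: -3/242 ≈ -0.012397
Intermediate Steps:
H(f) = -18 - 6*f (H(f) = (3 + f)*(-6) = -18 - 6*f)
k(W, Z) = 2*W*(50 + W + 2*Z) (k(W, Z) = (2*W)*(Z + (50 + W + Z)) = (2*W)*(50 + W + 2*Z) = 2*W*(50 + W + 2*Z))
(H(-99) + T(6))/(k(-117, 142) + 3830) = ((-18 - 6*(-99)) + 6)/(2*(-117)*(50 - 117 + 2*142) + 3830) = ((-18 + 594) + 6)/(2*(-117)*(50 - 117 + 284) + 3830) = (576 + 6)/(2*(-117)*217 + 3830) = 582/(-50778 + 3830) = 582/(-46948) = 582*(-1/46948) = -3/242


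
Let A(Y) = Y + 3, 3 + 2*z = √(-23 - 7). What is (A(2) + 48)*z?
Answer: -159/2 + 53*I*√30/2 ≈ -79.5 + 145.15*I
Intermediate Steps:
z = -3/2 + I*√30/2 (z = -3/2 + √(-23 - 7)/2 = -3/2 + √(-30)/2 = -3/2 + (I*√30)/2 = -3/2 + I*√30/2 ≈ -1.5 + 2.7386*I)
A(Y) = 3 + Y
(A(2) + 48)*z = ((3 + 2) + 48)*(-3/2 + I*√30/2) = (5 + 48)*(-3/2 + I*√30/2) = 53*(-3/2 + I*√30/2) = -159/2 + 53*I*√30/2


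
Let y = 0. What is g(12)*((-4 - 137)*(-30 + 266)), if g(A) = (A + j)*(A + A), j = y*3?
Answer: -9583488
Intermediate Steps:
j = 0 (j = 0*3 = 0)
g(A) = 2*A**2 (g(A) = (A + 0)*(A + A) = A*(2*A) = 2*A**2)
g(12)*((-4 - 137)*(-30 + 266)) = (2*12**2)*((-4 - 137)*(-30 + 266)) = (2*144)*(-141*236) = 288*(-33276) = -9583488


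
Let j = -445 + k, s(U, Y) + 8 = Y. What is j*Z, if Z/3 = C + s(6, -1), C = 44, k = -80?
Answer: -55125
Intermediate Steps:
s(U, Y) = -8 + Y
j = -525 (j = -445 - 80 = -525)
Z = 105 (Z = 3*(44 + (-8 - 1)) = 3*(44 - 9) = 3*35 = 105)
j*Z = -525*105 = -55125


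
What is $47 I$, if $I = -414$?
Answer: $-19458$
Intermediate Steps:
$47 I = 47 \left(-414\right) = -19458$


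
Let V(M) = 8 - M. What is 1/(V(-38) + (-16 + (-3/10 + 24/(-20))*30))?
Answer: -1/15 ≈ -0.066667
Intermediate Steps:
1/(V(-38) + (-16 + (-3/10 + 24/(-20))*30)) = 1/((8 - 1*(-38)) + (-16 + (-3/10 + 24/(-20))*30)) = 1/((8 + 38) + (-16 + (-3*⅒ + 24*(-1/20))*30)) = 1/(46 + (-16 + (-3/10 - 6/5)*30)) = 1/(46 + (-16 - 3/2*30)) = 1/(46 + (-16 - 45)) = 1/(46 - 61) = 1/(-15) = -1/15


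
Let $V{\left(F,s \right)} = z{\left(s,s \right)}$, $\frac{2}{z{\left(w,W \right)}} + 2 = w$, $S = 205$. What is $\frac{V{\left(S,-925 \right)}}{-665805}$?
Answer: $\frac{2}{617201235} \approx 3.2404 \cdot 10^{-9}$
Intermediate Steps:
$z{\left(w,W \right)} = \frac{2}{-2 + w}$
$V{\left(F,s \right)} = \frac{2}{-2 + s}$
$\frac{V{\left(S,-925 \right)}}{-665805} = \frac{2 \frac{1}{-2 - 925}}{-665805} = \frac{2}{-927} \left(- \frac{1}{665805}\right) = 2 \left(- \frac{1}{927}\right) \left(- \frac{1}{665805}\right) = \left(- \frac{2}{927}\right) \left(- \frac{1}{665805}\right) = \frac{2}{617201235}$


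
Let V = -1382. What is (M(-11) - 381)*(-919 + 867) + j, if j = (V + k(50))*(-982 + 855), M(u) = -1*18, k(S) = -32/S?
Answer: 4908582/25 ≈ 1.9634e+5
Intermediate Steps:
M(u) = -18
j = 4389882/25 (j = (-1382 - 32/50)*(-982 + 855) = (-1382 - 32*1/50)*(-127) = (-1382 - 16/25)*(-127) = -34566/25*(-127) = 4389882/25 ≈ 1.7560e+5)
(M(-11) - 381)*(-919 + 867) + j = (-18 - 381)*(-919 + 867) + 4389882/25 = -399*(-52) + 4389882/25 = 20748 + 4389882/25 = 4908582/25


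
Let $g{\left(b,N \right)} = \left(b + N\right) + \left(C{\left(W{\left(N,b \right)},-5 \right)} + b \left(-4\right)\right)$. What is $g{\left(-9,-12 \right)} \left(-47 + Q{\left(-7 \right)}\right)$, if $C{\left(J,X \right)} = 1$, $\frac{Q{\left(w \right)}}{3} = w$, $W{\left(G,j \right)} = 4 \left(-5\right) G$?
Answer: $-1088$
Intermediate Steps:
$W{\left(G,j \right)} = - 20 G$
$Q{\left(w \right)} = 3 w$
$g{\left(b,N \right)} = 1 + N - 3 b$ ($g{\left(b,N \right)} = \left(b + N\right) + \left(1 + b \left(-4\right)\right) = \left(N + b\right) - \left(-1 + 4 b\right) = 1 + N - 3 b$)
$g{\left(-9,-12 \right)} \left(-47 + Q{\left(-7 \right)}\right) = \left(1 - 12 - -27\right) \left(-47 + 3 \left(-7\right)\right) = \left(1 - 12 + 27\right) \left(-47 - 21\right) = 16 \left(-68\right) = -1088$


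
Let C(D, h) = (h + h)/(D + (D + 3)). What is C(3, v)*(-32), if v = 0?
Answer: 0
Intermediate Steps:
C(D, h) = 2*h/(3 + 2*D) (C(D, h) = (2*h)/(D + (3 + D)) = (2*h)/(3 + 2*D) = 2*h/(3 + 2*D))
C(3, v)*(-32) = (2*0/(3 + 2*3))*(-32) = (2*0/(3 + 6))*(-32) = (2*0/9)*(-32) = (2*0*(⅑))*(-32) = 0*(-32) = 0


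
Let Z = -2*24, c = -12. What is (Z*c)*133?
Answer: 76608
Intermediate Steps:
Z = -48
(Z*c)*133 = -48*(-12)*133 = 576*133 = 76608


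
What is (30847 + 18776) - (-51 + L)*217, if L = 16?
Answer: 57218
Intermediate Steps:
(30847 + 18776) - (-51 + L)*217 = (30847 + 18776) - (-51 + 16)*217 = 49623 - (-35)*217 = 49623 - 1*(-7595) = 49623 + 7595 = 57218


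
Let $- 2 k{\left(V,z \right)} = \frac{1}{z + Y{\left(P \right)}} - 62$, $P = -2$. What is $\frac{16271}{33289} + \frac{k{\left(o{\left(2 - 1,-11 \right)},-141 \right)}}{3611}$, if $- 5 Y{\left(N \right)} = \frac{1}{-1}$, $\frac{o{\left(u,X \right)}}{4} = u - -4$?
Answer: $\frac{84179614765}{169250863232} \approx 0.49737$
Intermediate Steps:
$o{\left(u,X \right)} = 16 + 4 u$ ($o{\left(u,X \right)} = 4 \left(u - -4\right) = 4 \left(u + 4\right) = 4 \left(4 + u\right) = 16 + 4 u$)
$Y{\left(N \right)} = \frac{1}{5}$ ($Y{\left(N \right)} = - \frac{1}{5 \left(-1\right)} = \left(- \frac{1}{5}\right) \left(-1\right) = \frac{1}{5}$)
$k{\left(V,z \right)} = 31 - \frac{1}{2 \left(\frac{1}{5} + z\right)}$ ($k{\left(V,z \right)} = - \frac{\frac{1}{z + \frac{1}{5}} - 62}{2} = - \frac{\frac{1}{\frac{1}{5} + z} - 62}{2} = - \frac{-62 + \frac{1}{\frac{1}{5} + z}}{2} = 31 - \frac{1}{2 \left(\frac{1}{5} + z\right)}$)
$\frac{16271}{33289} + \frac{k{\left(o{\left(2 - 1,-11 \right)},-141 \right)}}{3611} = \frac{16271}{33289} + \frac{\frac{1}{2} \frac{1}{1 + 5 \left(-141\right)} \left(57 + 310 \left(-141\right)\right)}{3611} = 16271 \cdot \frac{1}{33289} + \frac{57 - 43710}{2 \left(1 - 705\right)} \frac{1}{3611} = \frac{16271}{33289} + \frac{1}{2} \frac{1}{-704} \left(-43653\right) \frac{1}{3611} = \frac{16271}{33289} + \frac{1}{2} \left(- \frac{1}{704}\right) \left(-43653\right) \frac{1}{3611} = \frac{16271}{33289} + \frac{43653}{1408} \cdot \frac{1}{3611} = \frac{16271}{33289} + \frac{43653}{5084288} = \frac{84179614765}{169250863232}$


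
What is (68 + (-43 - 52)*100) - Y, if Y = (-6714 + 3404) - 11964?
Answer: 5842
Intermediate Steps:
Y = -15274 (Y = -3310 - 11964 = -15274)
(68 + (-43 - 52)*100) - Y = (68 + (-43 - 52)*100) - 1*(-15274) = (68 - 95*100) + 15274 = (68 - 9500) + 15274 = -9432 + 15274 = 5842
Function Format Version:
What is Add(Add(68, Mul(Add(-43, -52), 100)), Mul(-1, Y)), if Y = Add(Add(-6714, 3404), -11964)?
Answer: 5842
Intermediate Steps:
Y = -15274 (Y = Add(-3310, -11964) = -15274)
Add(Add(68, Mul(Add(-43, -52), 100)), Mul(-1, Y)) = Add(Add(68, Mul(Add(-43, -52), 100)), Mul(-1, -15274)) = Add(Add(68, Mul(-95, 100)), 15274) = Add(Add(68, -9500), 15274) = Add(-9432, 15274) = 5842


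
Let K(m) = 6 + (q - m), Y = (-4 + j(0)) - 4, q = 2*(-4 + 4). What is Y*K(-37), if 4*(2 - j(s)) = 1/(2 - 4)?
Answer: -2021/8 ≈ -252.63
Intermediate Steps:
j(s) = 17/8 (j(s) = 2 - 1/(4*(2 - 4)) = 2 - 1/4/(-2) = 2 - 1/4*(-1/2) = 2 + 1/8 = 17/8)
q = 0 (q = 2*0 = 0)
Y = -47/8 (Y = (-4 + 17/8) - 4 = -15/8 - 4 = -47/8 ≈ -5.8750)
K(m) = 6 - m (K(m) = 6 + (0 - m) = 6 - m)
Y*K(-37) = -47*(6 - 1*(-37))/8 = -47*(6 + 37)/8 = -47/8*43 = -2021/8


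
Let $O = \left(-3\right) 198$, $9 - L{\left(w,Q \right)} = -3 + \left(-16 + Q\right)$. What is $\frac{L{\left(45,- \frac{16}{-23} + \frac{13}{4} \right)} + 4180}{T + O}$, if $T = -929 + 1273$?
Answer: $- \frac{386773}{23000} \approx -16.816$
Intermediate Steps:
$L{\left(w,Q \right)} = 28 - Q$ ($L{\left(w,Q \right)} = 9 - \left(-3 + \left(-16 + Q\right)\right) = 9 - \left(-19 + Q\right) = 28 - Q$)
$O = -594$
$T = 344$
$\frac{L{\left(45,- \frac{16}{-23} + \frac{13}{4} \right)} + 4180}{T + O} = \frac{\left(28 - \left(- \frac{16}{-23} + \frac{13}{4}\right)\right) + 4180}{344 - 594} = \frac{\left(28 - \left(\left(-16\right) \left(- \frac{1}{23}\right) + 13 \cdot \frac{1}{4}\right)\right) + 4180}{-250} = \left(\left(28 - \left(\frac{16}{23} + \frac{13}{4}\right)\right) + 4180\right) \left(- \frac{1}{250}\right) = \left(\left(28 - \frac{363}{92}\right) + 4180\right) \left(- \frac{1}{250}\right) = \left(\frac{2213}{92} + 4180\right) \left(- \frac{1}{250}\right) = \frac{386773}{92} \left(- \frac{1}{250}\right) = - \frac{386773}{23000}$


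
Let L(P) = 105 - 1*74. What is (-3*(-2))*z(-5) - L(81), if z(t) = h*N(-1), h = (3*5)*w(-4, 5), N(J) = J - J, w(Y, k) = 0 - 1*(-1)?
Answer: -31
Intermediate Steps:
w(Y, k) = 1 (w(Y, k) = 0 + 1 = 1)
L(P) = 31 (L(P) = 105 - 74 = 31)
N(J) = 0
h = 15 (h = (3*5)*1 = 15*1 = 15)
z(t) = 0 (z(t) = 15*0 = 0)
(-3*(-2))*z(-5) - L(81) = -3*(-2)*0 - 1*31 = 6*0 - 31 = 0 - 31 = -31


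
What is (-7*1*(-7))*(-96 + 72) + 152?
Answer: -1024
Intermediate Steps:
(-7*1*(-7))*(-96 + 72) + 152 = -7*(-7)*(-24) + 152 = 49*(-24) + 152 = -1176 + 152 = -1024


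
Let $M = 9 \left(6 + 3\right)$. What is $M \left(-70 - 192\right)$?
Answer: $-21222$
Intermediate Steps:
$M = 81$ ($M = 9 \cdot 9 = 81$)
$M \left(-70 - 192\right) = 81 \left(-70 - 192\right) = 81 \left(-262\right) = -21222$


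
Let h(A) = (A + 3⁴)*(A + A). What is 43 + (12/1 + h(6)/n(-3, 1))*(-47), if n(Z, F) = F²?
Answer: -49589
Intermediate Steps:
h(A) = 2*A*(81 + A) (h(A) = (A + 81)*(2*A) = (81 + A)*(2*A) = 2*A*(81 + A))
43 + (12/1 + h(6)/n(-3, 1))*(-47) = 43 + (12/1 + (2*6*(81 + 6))/(1²))*(-47) = 43 + (12*1 + (2*6*87)/1)*(-47) = 43 + (12 + 1044*1)*(-47) = 43 + (12 + 1044)*(-47) = 43 + 1056*(-47) = 43 - 49632 = -49589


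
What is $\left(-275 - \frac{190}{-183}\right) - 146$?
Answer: $- \frac{76853}{183} \approx -419.96$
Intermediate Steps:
$\left(-275 - \frac{190}{-183}\right) - 146 = \left(-275 - - \frac{190}{183}\right) - 146 = \left(-275 + \frac{190}{183}\right) - 146 = - \frac{50135}{183} - 146 = - \frac{76853}{183}$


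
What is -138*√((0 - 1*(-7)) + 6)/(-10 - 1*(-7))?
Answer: 46*√13 ≈ 165.86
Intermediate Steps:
-138*√((0 - 1*(-7)) + 6)/(-10 - 1*(-7)) = -138*√((0 + 7) + 6)/(-10 + 7) = -138*√(7 + 6)/(-3) = -138*√13*(-1)/3 = -(-46)*√13 = 46*√13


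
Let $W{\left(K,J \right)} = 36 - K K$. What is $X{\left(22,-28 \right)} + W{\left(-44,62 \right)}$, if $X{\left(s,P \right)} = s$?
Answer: $-1878$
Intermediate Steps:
$W{\left(K,J \right)} = 36 - K^{2}$
$X{\left(22,-28 \right)} + W{\left(-44,62 \right)} = 22 + \left(36 - \left(-44\right)^{2}\right) = 22 + \left(36 - 1936\right) = 22 - 1900 = -1878$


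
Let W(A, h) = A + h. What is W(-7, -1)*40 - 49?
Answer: -369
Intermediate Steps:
W(-7, -1)*40 - 49 = (-7 - 1)*40 - 49 = -8*40 - 49 = -320 - 49 = -369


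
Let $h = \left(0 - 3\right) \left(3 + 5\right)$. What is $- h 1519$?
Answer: $36456$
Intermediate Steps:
$h = -24$ ($h = \left(-3\right) 8 = -24$)
$- h 1519 = \left(-1\right) \left(-24\right) 1519 = 24 \cdot 1519 = 36456$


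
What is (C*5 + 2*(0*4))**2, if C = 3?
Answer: 225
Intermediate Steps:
(C*5 + 2*(0*4))**2 = (3*5 + 2*(0*4))**2 = (15 + 2*0)**2 = (15 + 0)**2 = 15**2 = 225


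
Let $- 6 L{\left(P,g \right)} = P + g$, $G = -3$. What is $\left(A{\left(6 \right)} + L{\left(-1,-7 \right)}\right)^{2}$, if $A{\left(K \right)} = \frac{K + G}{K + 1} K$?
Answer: $\frac{6724}{441} \approx 15.247$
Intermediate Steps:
$L{\left(P,g \right)} = - \frac{P}{6} - \frac{g}{6}$ ($L{\left(P,g \right)} = - \frac{P + g}{6} = - \frac{P}{6} - \frac{g}{6}$)
$A{\left(K \right)} = \frac{K \left(-3 + K\right)}{1 + K}$ ($A{\left(K \right)} = \frac{K - 3}{K + 1} K = \frac{-3 + K}{1 + K} K = \frac{K \left(-3 + K\right)}{1 + K}$)
$\left(A{\left(6 \right)} + L{\left(-1,-7 \right)}\right)^{2} = \left(\frac{6 \left(-3 + 6\right)}{1 + 6} - - \frac{4}{3}\right)^{2} = \left(6 \cdot \frac{1}{7} \cdot 3 + \left(\frac{1}{6} + \frac{7}{6}\right)\right)^{2} = \left(6 \cdot \frac{1}{7} \cdot 3 + \frac{4}{3}\right)^{2} = \left(\frac{18}{7} + \frac{4}{3}\right)^{2} = \left(\frac{82}{21}\right)^{2} = \frac{6724}{441}$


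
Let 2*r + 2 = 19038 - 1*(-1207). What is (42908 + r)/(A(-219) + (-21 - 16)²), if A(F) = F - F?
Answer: 106059/2738 ≈ 38.736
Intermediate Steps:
A(F) = 0
r = 20243/2 (r = -1 + (19038 - 1*(-1207))/2 = -1 + (19038 + 1207)/2 = -1 + (½)*20245 = -1 + 20245/2 = 20243/2 ≈ 10122.)
(42908 + r)/(A(-219) + (-21 - 16)²) = (42908 + 20243/2)/(0 + (-21 - 16)²) = 106059/(2*(0 + (-37)²)) = 106059/(2*(0 + 1369)) = (106059/2)/1369 = (106059/2)*(1/1369) = 106059/2738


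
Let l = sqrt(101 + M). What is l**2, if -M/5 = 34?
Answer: -69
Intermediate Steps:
M = -170 (M = -5*34 = -170)
l = I*sqrt(69) (l = sqrt(101 - 170) = sqrt(-69) = I*sqrt(69) ≈ 8.3066*I)
l**2 = (I*sqrt(69))**2 = -69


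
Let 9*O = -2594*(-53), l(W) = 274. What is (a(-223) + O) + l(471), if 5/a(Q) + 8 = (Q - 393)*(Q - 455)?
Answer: 11689576553/751752 ≈ 15550.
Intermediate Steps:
a(Q) = 5/(-8 + (-455 + Q)*(-393 + Q)) (a(Q) = 5/(-8 + (Q - 393)*(Q - 455)) = 5/(-8 + (-393 + Q)*(-455 + Q)) = 5/(-8 + (-455 + Q)*(-393 + Q)))
O = 137482/9 (O = (-2594*(-53))/9 = (1/9)*137482 = 137482/9 ≈ 15276.)
(a(-223) + O) + l(471) = (5/(178807 + (-223)**2 - 848*(-223)) + 137482/9) + 274 = (5/(178807 + 49729 + 189104) + 137482/9) + 274 = (5/417640 + 137482/9) + 274 = (5*(1/417640) + 137482/9) + 274 = (1/83528 + 137482/9) + 274 = 11483596505/751752 + 274 = 11689576553/751752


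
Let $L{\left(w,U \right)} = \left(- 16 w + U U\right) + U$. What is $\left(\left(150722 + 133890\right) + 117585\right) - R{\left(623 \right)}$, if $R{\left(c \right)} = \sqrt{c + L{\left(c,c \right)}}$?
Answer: $402197 - 7 \sqrt{7743} \approx 4.0158 \cdot 10^{5}$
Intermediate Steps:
$L{\left(w,U \right)} = U + U^{2} - 16 w$ ($L{\left(w,U \right)} = \left(- 16 w + U^{2}\right) + U = \left(U^{2} - 16 w\right) + U = U + U^{2} - 16 w$)
$R{\left(c \right)} = \sqrt{c^{2} - 14 c}$ ($R{\left(c \right)} = \sqrt{c + \left(c + c^{2} - 16 c\right)} = \sqrt{c + \left(c^{2} - 15 c\right)} = \sqrt{c^{2} - 14 c}$)
$\left(\left(150722 + 133890\right) + 117585\right) - R{\left(623 \right)} = \left(\left(150722 + 133890\right) + 117585\right) - \sqrt{623 \left(-14 + 623\right)} = \left(284612 + 117585\right) - \sqrt{623 \cdot 609} = 402197 - \sqrt{379407} = 402197 - 7 \sqrt{7743}$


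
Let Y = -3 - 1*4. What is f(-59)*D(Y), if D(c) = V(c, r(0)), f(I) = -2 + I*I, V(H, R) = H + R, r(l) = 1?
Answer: -20874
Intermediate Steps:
f(I) = -2 + I²
Y = -7 (Y = -3 - 4 = -7)
D(c) = 1 + c (D(c) = c + 1 = 1 + c)
f(-59)*D(Y) = (-2 + (-59)²)*(1 - 7) = (-2 + 3481)*(-6) = 3479*(-6) = -20874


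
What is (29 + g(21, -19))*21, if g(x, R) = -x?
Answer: 168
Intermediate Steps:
(29 + g(21, -19))*21 = (29 - 1*21)*21 = (29 - 21)*21 = 8*21 = 168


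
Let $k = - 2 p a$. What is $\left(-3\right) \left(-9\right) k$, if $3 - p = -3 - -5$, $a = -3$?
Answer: $162$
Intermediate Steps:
$p = 1$ ($p = 3 - \left(-3 - -5\right) = 3 - \left(-3 + 5\right) = 3 - 2 = 1$)
$k = 6$ ($k = \left(-2\right) 1 \left(-3\right) = \left(-2\right) \left(-3\right) = 6$)
$\left(-3\right) \left(-9\right) k = \left(-3\right) \left(-9\right) 6 = 27 \cdot 6 = 162$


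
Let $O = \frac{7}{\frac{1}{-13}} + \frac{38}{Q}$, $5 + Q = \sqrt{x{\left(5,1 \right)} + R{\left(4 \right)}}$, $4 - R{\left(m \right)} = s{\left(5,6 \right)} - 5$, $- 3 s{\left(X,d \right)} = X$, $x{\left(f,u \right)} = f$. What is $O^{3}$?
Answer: $- \frac{503397982}{343} - \frac{17438067 \sqrt{141}}{343} \approx -2.0713 \cdot 10^{6}$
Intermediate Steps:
$s{\left(X,d \right)} = - \frac{X}{3}$
$R{\left(m \right)} = \frac{32}{3}$ ($R{\left(m \right)} = 4 - \left(\left(- \frac{1}{3}\right) 5 - 5\right) = 4 - \left(- \frac{5}{3} - 5\right) = 4 - - \frac{20}{3} = 4 + \frac{20}{3} = \frac{32}{3}$)
$Q = -5 + \frac{\sqrt{141}}{3}$ ($Q = -5 + \sqrt{5 + \frac{32}{3}} = -5 + \sqrt{\frac{47}{3}} = -5 + \frac{\sqrt{141}}{3} \approx -1.0419$)
$O = -91 + \frac{38}{-5 + \frac{\sqrt{141}}{3}}$ ($O = \frac{7}{\frac{1}{-13}} + \frac{38}{-5 + \frac{\sqrt{141}}{3}} = \frac{7}{- \frac{1}{13}} + \frac{38}{-5 + \frac{\sqrt{141}}{3}} = 7 \left(-13\right) + \frac{38}{-5 + \frac{\sqrt{141}}{3}} = -91 + \frac{38}{-5 + \frac{\sqrt{141}}{3}} \approx -127.47$)
$O^{3} = \left(- \frac{1559}{14} - \frac{19 \sqrt{141}}{14}\right)^{3}$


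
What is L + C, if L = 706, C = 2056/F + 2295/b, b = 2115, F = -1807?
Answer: 59955399/84929 ≈ 705.95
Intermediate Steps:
C = -4475/84929 (C = 2056/(-1807) + 2295/2115 = 2056*(-1/1807) + 2295*(1/2115) = -2056/1807 + 51/47 = -4475/84929 ≈ -0.052691)
L + C = 706 - 4475/84929 = 59955399/84929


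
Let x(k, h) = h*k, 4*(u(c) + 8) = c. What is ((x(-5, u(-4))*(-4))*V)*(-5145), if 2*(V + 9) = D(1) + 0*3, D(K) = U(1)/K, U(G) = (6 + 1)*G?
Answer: -5093550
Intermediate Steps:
U(G) = 7*G
D(K) = 7/K (D(K) = (7*1)/K = 7/K)
u(c) = -8 + c/4
V = -11/2 (V = -9 + (7/1 + 0*3)/2 = -9 + (7*1 + 0)/2 = -9 + (7 + 0)/2 = -9 + (½)*7 = -9 + 7/2 = -11/2 ≈ -5.5000)
((x(-5, u(-4))*(-4))*V)*(-5145) = ((((-8 + (¼)*(-4))*(-5))*(-4))*(-11/2))*(-5145) = ((((-8 - 1)*(-5))*(-4))*(-11/2))*(-5145) = ((-9*(-5)*(-4))*(-11/2))*(-5145) = ((45*(-4))*(-11/2))*(-5145) = -180*(-11/2)*(-5145) = 990*(-5145) = -5093550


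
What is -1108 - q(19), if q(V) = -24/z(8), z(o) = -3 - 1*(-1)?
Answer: -1120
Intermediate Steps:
z(o) = -2 (z(o) = -3 + 1 = -2)
q(V) = 12 (q(V) = -24/(-2) = -24*(-½) = 12)
-1108 - q(19) = -1108 - 1*12 = -1108 - 12 = -1120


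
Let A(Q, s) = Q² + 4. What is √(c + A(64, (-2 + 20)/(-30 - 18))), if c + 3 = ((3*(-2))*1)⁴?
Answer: √5393 ≈ 73.437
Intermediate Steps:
A(Q, s) = 4 + Q²
c = 1293 (c = -3 + ((3*(-2))*1)⁴ = -3 + (-6*1)⁴ = -3 + (-6)⁴ = -3 + 1296 = 1293)
√(c + A(64, (-2 + 20)/(-30 - 18))) = √(1293 + (4 + 64²)) = √(1293 + (4 + 4096)) = √(1293 + 4100) = √5393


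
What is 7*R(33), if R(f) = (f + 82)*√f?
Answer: 805*√33 ≈ 4624.4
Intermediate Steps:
R(f) = √f*(82 + f) (R(f) = (82 + f)*√f = √f*(82 + f))
7*R(33) = 7*(√33*(82 + 33)) = 7*(√33*115) = 7*(115*√33) = 805*√33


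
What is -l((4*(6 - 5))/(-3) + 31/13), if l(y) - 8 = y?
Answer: -353/39 ≈ -9.0513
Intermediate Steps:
l(y) = 8 + y
-l((4*(6 - 5))/(-3) + 31/13) = -(8 + ((4*(6 - 5))/(-3) + 31/13)) = -(8 + ((4*1)*(-1/3) + 31*(1/13))) = -(8 + (4*(-1/3) + 31/13)) = -(8 + (-4/3 + 31/13)) = -(8 + 41/39) = -1*353/39 = -353/39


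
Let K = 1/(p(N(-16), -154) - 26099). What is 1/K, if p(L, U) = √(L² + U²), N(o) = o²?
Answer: -26099 + 2*√22313 ≈ -25800.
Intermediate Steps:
K = 1/(-26099 + 2*√22313) (K = 1/(√(((-16)²)² + (-154)²) - 26099) = 1/(√(256² + 23716) - 26099) = 1/(√(65536 + 23716) - 26099) = 1/(√89252 - 26099) = 1/(2*√22313 - 26099) = 1/(-26099 + 2*√22313) ≈ -3.8759e-5)
1/K = 1/(-26099/681068549 - 2*√22313/681068549)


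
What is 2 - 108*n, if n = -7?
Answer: 758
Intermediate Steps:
2 - 108*n = 2 - 108*(-7) = 2 + 756 = 758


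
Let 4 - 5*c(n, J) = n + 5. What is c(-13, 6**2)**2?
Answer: 144/25 ≈ 5.7600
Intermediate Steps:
c(n, J) = -1/5 - n/5 (c(n, J) = 4/5 - (n + 5)/5 = 4/5 - (5 + n)/5 = 4/5 + (-1 - n/5) = -1/5 - n/5)
c(-13, 6**2)**2 = (-1/5 - 1/5*(-13))**2 = (-1/5 + 13/5)**2 = (12/5)**2 = 144/25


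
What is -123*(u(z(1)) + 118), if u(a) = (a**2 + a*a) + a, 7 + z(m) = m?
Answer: -22632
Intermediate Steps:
z(m) = -7 + m
u(a) = a + 2*a**2 (u(a) = (a**2 + a**2) + a = 2*a**2 + a = a + 2*a**2)
-123*(u(z(1)) + 118) = -123*((-7 + 1)*(1 + 2*(-7 + 1)) + 118) = -123*(-6*(1 + 2*(-6)) + 118) = -123*(-6*(1 - 12) + 118) = -123*(-6*(-11) + 118) = -123*(66 + 118) = -123*184 = -22632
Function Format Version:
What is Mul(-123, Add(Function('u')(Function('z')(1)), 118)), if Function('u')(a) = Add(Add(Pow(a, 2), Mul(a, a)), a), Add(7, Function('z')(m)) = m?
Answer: -22632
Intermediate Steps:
Function('z')(m) = Add(-7, m)
Function('u')(a) = Add(a, Mul(2, Pow(a, 2))) (Function('u')(a) = Add(Add(Pow(a, 2), Pow(a, 2)), a) = Add(Mul(2, Pow(a, 2)), a) = Add(a, Mul(2, Pow(a, 2))))
Mul(-123, Add(Function('u')(Function('z')(1)), 118)) = Mul(-123, Add(Mul(Add(-7, 1), Add(1, Mul(2, Add(-7, 1)))), 118)) = Mul(-123, Add(Mul(-6, Add(1, Mul(2, -6))), 118)) = Mul(-123, Add(Mul(-6, Add(1, -12)), 118)) = Mul(-123, Add(Mul(-6, -11), 118)) = Mul(-123, Add(66, 118)) = Mul(-123, 184) = -22632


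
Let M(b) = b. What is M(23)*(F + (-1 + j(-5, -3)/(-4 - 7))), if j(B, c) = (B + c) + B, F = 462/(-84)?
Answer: -2691/22 ≈ -122.32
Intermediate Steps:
F = -11/2 (F = 462*(-1/84) = -11/2 ≈ -5.5000)
j(B, c) = c + 2*B
M(23)*(F + (-1 + j(-5, -3)/(-4 - 7))) = 23*(-11/2 + (-1 + (-3 + 2*(-5))/(-4 - 7))) = 23*(-11/2 + (-1 + (-3 - 10)/(-11))) = 23*(-11/2 + (-1 - 1/11*(-13))) = 23*(-11/2 + (-1 + 13/11)) = 23*(-11/2 + 2/11) = 23*(-117/22) = -2691/22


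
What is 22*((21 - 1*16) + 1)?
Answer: 132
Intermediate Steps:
22*((21 - 1*16) + 1) = 22*((21 - 16) + 1) = 22*(5 + 1) = 22*6 = 132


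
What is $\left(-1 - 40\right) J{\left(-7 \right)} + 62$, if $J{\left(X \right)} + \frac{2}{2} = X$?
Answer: $390$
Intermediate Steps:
$J{\left(X \right)} = -1 + X$
$\left(-1 - 40\right) J{\left(-7 \right)} + 62 = \left(-1 - 40\right) \left(-1 - 7\right) + 62 = \left(-1 - 40\right) \left(-8\right) + 62 = \left(-41\right) \left(-8\right) + 62 = 328 + 62 = 390$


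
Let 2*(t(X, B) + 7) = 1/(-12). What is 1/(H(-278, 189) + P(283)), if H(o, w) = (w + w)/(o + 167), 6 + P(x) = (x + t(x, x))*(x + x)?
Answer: 444/69345257 ≈ 6.4027e-6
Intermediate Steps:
t(X, B) = -169/24 (t(X, B) = -7 + (½)/(-12) = -7 + (½)*(-1/12) = -7 - 1/24 = -169/24)
P(x) = -6 + 2*x*(-169/24 + x) (P(x) = -6 + (x - 169/24)*(x + x) = -6 + (-169/24 + x)*(2*x) = -6 + 2*x*(-169/24 + x))
H(o, w) = 2*w/(167 + o) (H(o, w) = (2*w)/(167 + o) = 2*w/(167 + o))
1/(H(-278, 189) + P(283)) = 1/(2*189/(167 - 278) + (-6 + 2*283² - 169/12*283)) = 1/(2*189/(-111) + (-6 + 2*80089 - 47827/12)) = 1/(2*189*(-1/111) + (-6 + 160178 - 47827/12)) = 1/(-126/37 + 1874237/12) = 1/(69345257/444) = 444/69345257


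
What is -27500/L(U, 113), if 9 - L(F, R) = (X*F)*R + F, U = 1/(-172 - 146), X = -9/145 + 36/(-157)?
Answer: -99539962500/32213333 ≈ -3090.0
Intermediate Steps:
X = -6633/22765 (X = -9*1/145 + 36*(-1/157) = -9/145 - 36/157 = -6633/22765 ≈ -0.29137)
U = -1/318 (U = 1/(-318) = -1/318 ≈ -0.0031447)
L(F, R) = 9 - F + 6633*F*R/22765 (L(F, R) = 9 - ((-6633*F/22765)*R + F) = 9 - (-6633*F*R/22765 + F) = 9 - (F - 6633*F*R/22765) = 9 + (-F + 6633*F*R/22765) = 9 - F + 6633*F*R/22765)
-27500/L(U, 113) = -27500/(9 - 1*(-1/318) + (6633/22765)*(-1/318)*113) = -27500/(9 + 1/318 - 249843/2413090) = -27500/32213333/3619635 = -27500*3619635/32213333 = -99539962500/32213333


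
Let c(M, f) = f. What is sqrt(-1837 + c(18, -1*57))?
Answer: I*sqrt(1894) ≈ 43.52*I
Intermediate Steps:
sqrt(-1837 + c(18, -1*57)) = sqrt(-1837 - 1*57) = sqrt(-1837 - 57) = sqrt(-1894) = I*sqrt(1894)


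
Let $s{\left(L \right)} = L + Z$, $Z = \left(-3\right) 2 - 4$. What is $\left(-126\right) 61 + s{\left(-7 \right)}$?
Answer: $-7703$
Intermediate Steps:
$Z = -10$ ($Z = -6 - 4 = -10$)
$s{\left(L \right)} = -10 + L$ ($s{\left(L \right)} = L - 10 = -10 + L$)
$\left(-126\right) 61 + s{\left(-7 \right)} = \left(-126\right) 61 - 17 = -7686 - 17 = -7703$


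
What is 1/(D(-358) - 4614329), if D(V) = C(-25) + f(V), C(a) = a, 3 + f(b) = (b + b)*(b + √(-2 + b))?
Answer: I/(-4358029*I + 4296*√10) ≈ -2.2946e-7 + 7.1529e-10*I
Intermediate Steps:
f(b) = -3 + 2*b*(b + √(-2 + b)) (f(b) = -3 + (b + b)*(b + √(-2 + b)) = -3 + (2*b)*(b + √(-2 + b)) = -3 + 2*b*(b + √(-2 + b)))
D(V) = -28 + 2*V² + 2*V*√(-2 + V) (D(V) = -25 + (-3 + 2*V² + 2*V*√(-2 + V)) = -28 + 2*V² + 2*V*√(-2 + V))
1/(D(-358) - 4614329) = 1/((-28 + 2*(-358)² + 2*(-358)*√(-2 - 358)) - 4614329) = 1/((-28 + 2*128164 + 2*(-358)*√(-360)) - 4614329) = 1/((-28 + 256328 + 2*(-358)*(6*I*√10)) - 4614329) = 1/((-28 + 256328 - 4296*I*√10) - 4614329) = 1/((256300 - 4296*I*√10) - 4614329) = 1/(-4358029 - 4296*I*√10)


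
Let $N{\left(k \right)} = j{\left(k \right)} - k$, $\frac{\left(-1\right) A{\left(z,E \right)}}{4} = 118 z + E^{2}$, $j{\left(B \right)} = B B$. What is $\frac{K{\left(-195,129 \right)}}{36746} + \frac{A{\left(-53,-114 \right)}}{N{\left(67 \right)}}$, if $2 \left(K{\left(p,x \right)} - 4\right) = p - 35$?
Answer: $- \frac{495728485}{81245406} \approx -6.1016$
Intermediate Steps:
$j{\left(B \right)} = B^{2}$
$A{\left(z,E \right)} = - 472 z - 4 E^{2}$ ($A{\left(z,E \right)} = - 4 \left(118 z + E^{2}\right) = - 4 \left(E^{2} + 118 z\right) = - 472 z - 4 E^{2}$)
$K{\left(p,x \right)} = - \frac{27}{2} + \frac{p}{2}$ ($K{\left(p,x \right)} = 4 + \frac{p - 35}{2} = 4 + \frac{-35 + p}{2} = 4 + \left(- \frac{35}{2} + \frac{p}{2}\right) = - \frac{27}{2} + \frac{p}{2}$)
$N{\left(k \right)} = k^{2} - k$
$\frac{K{\left(-195,129 \right)}}{36746} + \frac{A{\left(-53,-114 \right)}}{N{\left(67 \right)}} = \frac{- \frac{27}{2} + \frac{1}{2} \left(-195\right)}{36746} + \frac{\left(-472\right) \left(-53\right) - 4 \left(-114\right)^{2}}{67 \left(-1 + 67\right)} = \left(- \frac{27}{2} - \frac{195}{2}\right) \frac{1}{36746} + \frac{25016 - 51984}{67 \cdot 66} = \left(-111\right) \frac{1}{36746} + \frac{25016 - 51984}{4422} = - \frac{111}{36746} - \frac{13484}{2211} = - \frac{495728485}{81245406}$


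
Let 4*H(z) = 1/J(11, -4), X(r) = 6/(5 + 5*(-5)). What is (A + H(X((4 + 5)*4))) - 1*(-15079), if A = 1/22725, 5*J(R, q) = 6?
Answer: 2741400083/181800 ≈ 15079.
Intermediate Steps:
J(R, q) = 6/5 (J(R, q) = (⅕)*6 = 6/5)
X(r) = -3/10 (X(r) = 6/(5 - 25) = 6/(-20) = 6*(-1/20) = -3/10)
A = 1/22725 ≈ 4.4004e-5
H(z) = 5/24 (H(z) = 1/(4*(6/5)) = (¼)*(⅚) = 5/24)
(A + H(X((4 + 5)*4))) - 1*(-15079) = (1/22725 + 5/24) - 1*(-15079) = 37883/181800 + 15079 = 2741400083/181800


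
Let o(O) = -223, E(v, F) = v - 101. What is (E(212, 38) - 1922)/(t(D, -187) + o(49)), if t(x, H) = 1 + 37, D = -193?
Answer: 1811/185 ≈ 9.7892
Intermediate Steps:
E(v, F) = -101 + v
t(x, H) = 38
(E(212, 38) - 1922)/(t(D, -187) + o(49)) = ((-101 + 212) - 1922)/(38 - 223) = (111 - 1922)/(-185) = -1811*(-1/185) = 1811/185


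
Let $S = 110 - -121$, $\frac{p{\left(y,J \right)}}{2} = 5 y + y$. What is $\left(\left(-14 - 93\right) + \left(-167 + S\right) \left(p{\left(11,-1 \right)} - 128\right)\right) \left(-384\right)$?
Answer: $-57216$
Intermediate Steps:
$p{\left(y,J \right)} = 12 y$ ($p{\left(y,J \right)} = 2 \left(5 y + y\right) = 2 \cdot 6 y = 12 y$)
$S = 231$ ($S = 110 + 121 = 231$)
$\left(\left(-14 - 93\right) + \left(-167 + S\right) \left(p{\left(11,-1 \right)} - 128\right)\right) \left(-384\right) = \left(\left(-14 - 93\right) + \left(-167 + 231\right) \left(12 \cdot 11 - 128\right)\right) \left(-384\right) = \left(-107 + 64 \left(132 - 128\right)\right) \left(-384\right) = \left(-107 + 64 \cdot 4\right) \left(-384\right) = \left(-107 + 256\right) \left(-384\right) = 149 \left(-384\right) = -57216$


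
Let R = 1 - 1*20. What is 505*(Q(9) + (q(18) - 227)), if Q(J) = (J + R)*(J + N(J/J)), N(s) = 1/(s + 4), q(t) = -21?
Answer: -171700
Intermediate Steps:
R = -19 (R = 1 - 20 = -19)
N(s) = 1/(4 + s)
Q(J) = (-19 + J)*(1/5 + J) (Q(J) = (J - 19)*(J + 1/(4 + J/J)) = (-19 + J)*(J + 1/(4 + 1)) = (-19 + J)*(J + 1/5) = (-19 + J)*(1/5 + J))
505*(Q(9) + (q(18) - 227)) = 505*((-19/5 + 9**2 - 94/5*9) + (-21 - 227)) = 505*((-19/5 + 81 - 846/5) - 248) = 505*(-92 - 248) = 505*(-340) = -171700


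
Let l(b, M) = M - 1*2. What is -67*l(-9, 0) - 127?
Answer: 7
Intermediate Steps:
l(b, M) = -2 + M (l(b, M) = M - 2 = -2 + M)
-67*l(-9, 0) - 127 = -67*(-2 + 0) - 127 = -67*(-2) - 127 = 134 - 127 = 7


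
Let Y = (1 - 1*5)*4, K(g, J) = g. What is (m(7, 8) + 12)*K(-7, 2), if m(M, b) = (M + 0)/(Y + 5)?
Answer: -875/11 ≈ -79.545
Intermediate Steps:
Y = -16 (Y = (1 - 5)*4 = -4*4 = -16)
m(M, b) = -M/11 (m(M, b) = (M + 0)/(-16 + 5) = M/(-11) = M*(-1/11) = -M/11)
(m(7, 8) + 12)*K(-7, 2) = (-1/11*7 + 12)*(-7) = (-7/11 + 12)*(-7) = (125/11)*(-7) = -875/11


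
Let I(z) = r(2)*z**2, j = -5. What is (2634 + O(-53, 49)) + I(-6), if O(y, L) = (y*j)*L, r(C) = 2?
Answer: 15691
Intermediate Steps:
O(y, L) = -5*L*y (O(y, L) = (y*(-5))*L = (-5*y)*L = -5*L*y)
I(z) = 2*z**2
(2634 + O(-53, 49)) + I(-6) = (2634 - 5*49*(-53)) + 2*(-6)**2 = (2634 + 12985) + 2*36 = 15619 + 72 = 15691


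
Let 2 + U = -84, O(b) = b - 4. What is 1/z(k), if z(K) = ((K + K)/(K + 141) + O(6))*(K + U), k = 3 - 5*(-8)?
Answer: -92/9761 ≈ -0.0094253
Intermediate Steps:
O(b) = -4 + b
U = -86 (U = -2 - 84 = -86)
k = 43 (k = 3 + 40 = 43)
z(K) = (-86 + K)*(2 + 2*K/(141 + K)) (z(K) = ((K + K)/(K + 141) + (-4 + 6))*(K - 86) = ((2*K)/(141 + K) + 2)*(-86 + K) = (2*K/(141 + K) + 2)*(-86 + K) = (2 + 2*K/(141 + K))*(-86 + K) = (-86 + K)*(2 + 2*K/(141 + K)))
1/z(k) = 1/(2*(-12126 - 31*43 + 2*43²)/(141 + 43)) = 1/(2*(-12126 - 1333 + 2*1849)/184) = 1/(2*(1/184)*(-12126 - 1333 + 3698)) = 1/(2*(1/184)*(-9761)) = 1/(-9761/92) = -92/9761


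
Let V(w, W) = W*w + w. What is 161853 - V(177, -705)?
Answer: 286461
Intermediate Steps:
V(w, W) = w + W*w
161853 - V(177, -705) = 161853 - 177*(1 - 705) = 161853 - 177*(-704) = 161853 - 1*(-124608) = 161853 + 124608 = 286461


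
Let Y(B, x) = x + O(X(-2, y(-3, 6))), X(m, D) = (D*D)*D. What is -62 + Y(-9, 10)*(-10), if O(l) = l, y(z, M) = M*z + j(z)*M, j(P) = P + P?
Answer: 1574478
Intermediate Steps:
j(P) = 2*P
y(z, M) = 3*M*z (y(z, M) = M*z + (2*z)*M = M*z + 2*M*z = 3*M*z)
X(m, D) = D**3 (X(m, D) = D**2*D = D**3)
Y(B, x) = -157464 + x (Y(B, x) = x + (3*6*(-3))**3 = x + (-54)**3 = x - 157464 = -157464 + x)
-62 + Y(-9, 10)*(-10) = -62 + (-157464 + 10)*(-10) = -62 - 157454*(-10) = -62 + 1574540 = 1574478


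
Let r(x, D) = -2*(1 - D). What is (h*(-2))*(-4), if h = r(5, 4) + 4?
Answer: 80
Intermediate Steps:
r(x, D) = -2 + 2*D
h = 10 (h = (-2 + 2*4) + 4 = (-2 + 8) + 4 = 6 + 4 = 10)
(h*(-2))*(-4) = (10*(-2))*(-4) = -20*(-4) = 80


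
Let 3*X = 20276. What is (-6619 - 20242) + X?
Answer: -60307/3 ≈ -20102.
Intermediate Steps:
X = 20276/3 (X = (⅓)*20276 = 20276/3 ≈ 6758.7)
(-6619 - 20242) + X = (-6619 - 20242) + 20276/3 = -26861 + 20276/3 = -60307/3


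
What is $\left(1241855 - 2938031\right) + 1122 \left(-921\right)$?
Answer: $-2729538$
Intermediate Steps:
$\left(1241855 - 2938031\right) + 1122 \left(-921\right) = -1696176 - 1033362 = -2729538$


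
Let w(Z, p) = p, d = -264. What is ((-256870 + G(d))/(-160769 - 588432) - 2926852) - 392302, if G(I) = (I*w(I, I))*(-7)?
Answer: -2486712751212/749201 ≈ -3.3192e+6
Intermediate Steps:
G(I) = -7*I² (G(I) = (I*I)*(-7) = I²*(-7) = -7*I²)
((-256870 + G(d))/(-160769 - 588432) - 2926852) - 392302 = ((-256870 - 7*(-264)²)/(-160769 - 588432) - 2926852) - 392302 = ((-256870 - 7*69696)/(-749201) - 2926852) - 392302 = ((-256870 - 487872)*(-1/749201) - 2926852) - 392302 = (-744742*(-1/749201) - 2926852) - 392302 = (744742/749201 - 2926852) - 392302 = -2192799700510/749201 - 392302 = -2486712751212/749201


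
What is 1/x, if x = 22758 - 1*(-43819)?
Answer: 1/66577 ≈ 1.5020e-5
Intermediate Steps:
x = 66577 (x = 22758 + 43819 = 66577)
1/x = 1/66577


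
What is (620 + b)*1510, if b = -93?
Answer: 795770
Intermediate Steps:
(620 + b)*1510 = (620 - 93)*1510 = 527*1510 = 795770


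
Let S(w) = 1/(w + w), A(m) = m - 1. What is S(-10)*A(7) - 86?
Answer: -863/10 ≈ -86.300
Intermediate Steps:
A(m) = -1 + m
S(w) = 1/(2*w)
S(-10)*A(7) - 86 = ((½)/(-10))*(-1 + 7) - 86 = ((½)*(-⅒))*6 - 86 = -1/20*6 - 86 = -3/10 - 86 = -863/10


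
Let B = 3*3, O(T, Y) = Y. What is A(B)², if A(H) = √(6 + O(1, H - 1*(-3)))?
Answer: 18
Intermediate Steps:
B = 9
A(H) = √(9 + H) (A(H) = √(6 + (H - 1*(-3))) = √(6 + (H + 3)) = √(6 + (3 + H)) = √(9 + H))
A(B)² = (√(9 + 9))² = (√18)² = (3*√2)² = 18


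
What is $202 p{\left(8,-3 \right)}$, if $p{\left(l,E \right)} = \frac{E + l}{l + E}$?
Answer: $202$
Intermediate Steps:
$p{\left(l,E \right)} = 1$ ($p{\left(l,E \right)} = \frac{E + l}{E + l} = 1$)
$202 p{\left(8,-3 \right)} = 202 \cdot 1 = 202$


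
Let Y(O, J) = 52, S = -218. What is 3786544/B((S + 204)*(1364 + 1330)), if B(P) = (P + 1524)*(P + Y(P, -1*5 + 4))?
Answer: 236659/85195968 ≈ 0.0027778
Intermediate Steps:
B(P) = (52 + P)*(1524 + P) (B(P) = (P + 1524)*(P + 52) = (1524 + P)*(52 + P) = (52 + P)*(1524 + P))
3786544/B((S + 204)*(1364 + 1330)) = 3786544/(79248 + ((-218 + 204)*(1364 + 1330))² + 1576*((-218 + 204)*(1364 + 1330))) = 3786544/(79248 + (-14*2694)² + 1576*(-14*2694)) = 3786544/(79248 + (-37716)² + 1576*(-37716)) = 3786544/(79248 + 1422496656 - 59440416) = 3786544/1363135488 = 3786544*(1/1363135488) = 236659/85195968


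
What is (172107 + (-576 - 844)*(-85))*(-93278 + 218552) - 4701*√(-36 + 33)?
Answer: 36681104118 - 4701*I*√3 ≈ 3.6681e+10 - 8142.4*I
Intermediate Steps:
(172107 + (-576 - 844)*(-85))*(-93278 + 218552) - 4701*√(-36 + 33) = (172107 - 1420*(-85))*125274 - 4701*I*√3 = (172107 + 120700)*125274 - 4701*I*√3 = 292807*125274 - 4701*I*√3 = 36681104118 - 4701*I*√3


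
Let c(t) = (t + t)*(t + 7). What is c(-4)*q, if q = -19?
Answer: 456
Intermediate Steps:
c(t) = 2*t*(7 + t) (c(t) = (2*t)*(7 + t) = 2*t*(7 + t))
c(-4)*q = (2*(-4)*(7 - 4))*(-19) = (2*(-4)*3)*(-19) = -24*(-19) = 456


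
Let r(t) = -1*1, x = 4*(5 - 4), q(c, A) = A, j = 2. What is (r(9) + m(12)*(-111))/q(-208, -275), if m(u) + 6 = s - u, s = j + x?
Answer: -121/25 ≈ -4.8400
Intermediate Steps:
x = 4 (x = 4*1 = 4)
r(t) = -1
s = 6 (s = 2 + 4 = 6)
m(u) = -u (m(u) = -6 + (6 - u) = -u)
(r(9) + m(12)*(-111))/q(-208, -275) = (-1 - 1*12*(-111))/(-275) = (-1 - 12*(-111))*(-1/275) = (-1 + 1332)*(-1/275) = 1331*(-1/275) = -121/25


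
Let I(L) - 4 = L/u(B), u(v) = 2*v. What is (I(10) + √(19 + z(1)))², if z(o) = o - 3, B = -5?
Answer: (3 + √17)² ≈ 50.739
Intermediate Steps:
I(L) = 4 - L/10 (I(L) = 4 + L/((2*(-5))) = 4 + L/(-10) = 4 + L*(-⅒) = 4 - L/10)
z(o) = -3 + o
(I(10) + √(19 + z(1)))² = ((4 - ⅒*10) + √(19 + (-3 + 1)))² = ((4 - 1) + √(19 - 2))² = (3 + √17)²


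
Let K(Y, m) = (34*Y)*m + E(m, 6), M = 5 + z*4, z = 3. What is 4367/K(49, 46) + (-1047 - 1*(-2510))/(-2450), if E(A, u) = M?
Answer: -14492027/26828550 ≈ -0.54017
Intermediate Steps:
M = 17 (M = 5 + 3*4 = 5 + 12 = 17)
E(A, u) = 17
K(Y, m) = 17 + 34*Y*m (K(Y, m) = (34*Y)*m + 17 = 34*Y*m + 17 = 17 + 34*Y*m)
4367/K(49, 46) + (-1047 - 1*(-2510))/(-2450) = 4367/(17 + 34*49*46) + (-1047 - 1*(-2510))/(-2450) = 4367/(17 + 76636) + (-1047 + 2510)*(-1/2450) = 4367/76653 + 1463*(-1/2450) = 4367*(1/76653) - 209/350 = 4367/76653 - 209/350 = -14492027/26828550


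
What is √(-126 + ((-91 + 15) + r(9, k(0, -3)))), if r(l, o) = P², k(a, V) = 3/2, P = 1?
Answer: I*√201 ≈ 14.177*I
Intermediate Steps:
k(a, V) = 3/2 (k(a, V) = 3*(½) = 3/2)
r(l, o) = 1 (r(l, o) = 1² = 1)
√(-126 + ((-91 + 15) + r(9, k(0, -3)))) = √(-126 + ((-91 + 15) + 1)) = √(-126 + (-76 + 1)) = √(-126 - 75) = √(-201) = I*√201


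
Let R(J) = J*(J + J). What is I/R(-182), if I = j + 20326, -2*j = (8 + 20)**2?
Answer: 9967/33124 ≈ 0.30090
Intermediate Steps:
R(J) = 2*J**2 (R(J) = J*(2*J) = 2*J**2)
j = -392 (j = -(8 + 20)**2/2 = -1/2*28**2 = -1/2*784 = -392)
I = 19934 (I = -392 + 20326 = 19934)
I/R(-182) = 19934/((2*(-182)**2)) = 19934/((2*33124)) = 19934/66248 = 19934*(1/66248) = 9967/33124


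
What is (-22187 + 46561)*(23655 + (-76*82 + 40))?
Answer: 425643162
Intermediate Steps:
(-22187 + 46561)*(23655 + (-76*82 + 40)) = 24374*(23655 + (-6232 + 40)) = 24374*(23655 - 6192) = 24374*17463 = 425643162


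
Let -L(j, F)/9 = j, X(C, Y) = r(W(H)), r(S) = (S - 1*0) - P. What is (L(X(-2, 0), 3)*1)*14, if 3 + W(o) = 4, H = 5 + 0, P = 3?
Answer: 252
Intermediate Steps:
H = 5
W(o) = 1 (W(o) = -3 + 4 = 1)
r(S) = -3 + S (r(S) = (S - 1*0) - 1*3 = (S + 0) - 3 = S - 3 = -3 + S)
X(C, Y) = -2 (X(C, Y) = -3 + 1 = -2)
L(j, F) = -9*j
(L(X(-2, 0), 3)*1)*14 = (-9*(-2)*1)*14 = (18*1)*14 = 18*14 = 252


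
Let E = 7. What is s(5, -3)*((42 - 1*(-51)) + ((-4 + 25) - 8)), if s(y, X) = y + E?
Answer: 1272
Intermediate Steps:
s(y, X) = 7 + y (s(y, X) = y + 7 = 7 + y)
s(5, -3)*((42 - 1*(-51)) + ((-4 + 25) - 8)) = (7 + 5)*((42 - 1*(-51)) + ((-4 + 25) - 8)) = 12*((42 + 51) + (21 - 8)) = 12*(93 + 13) = 12*106 = 1272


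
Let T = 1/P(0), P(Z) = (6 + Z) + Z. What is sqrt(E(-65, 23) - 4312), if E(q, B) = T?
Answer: I*sqrt(155226)/6 ≈ 65.665*I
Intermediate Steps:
P(Z) = 6 + 2*Z
T = 1/6 (T = 1/(6 + 2*0) = 1/(6 + 0) = 1/6 ≈ 0.16667)
E(q, B) = 1/6
sqrt(E(-65, 23) - 4312) = sqrt(1/6 - 4312) = sqrt(-25871/6) = I*sqrt(155226)/6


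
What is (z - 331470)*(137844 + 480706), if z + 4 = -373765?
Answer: -436225583450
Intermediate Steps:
z = -373769 (z = -4 - 373765 = -373769)
(z - 331470)*(137844 + 480706) = (-373769 - 331470)*(137844 + 480706) = -705239*618550 = -436225583450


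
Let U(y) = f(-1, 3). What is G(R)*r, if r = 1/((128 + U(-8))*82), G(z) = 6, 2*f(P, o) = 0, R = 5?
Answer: 3/5248 ≈ 0.00057165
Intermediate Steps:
f(P, o) = 0 (f(P, o) = (1/2)*0 = 0)
U(y) = 0
r = 1/10496 (r = 1/((128 + 0)*82) = (1/82)/128 = (1/128)*(1/82) = 1/10496 ≈ 9.5274e-5)
G(R)*r = 6*(1/10496) = 3/5248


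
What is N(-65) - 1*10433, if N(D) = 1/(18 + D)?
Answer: -490352/47 ≈ -10433.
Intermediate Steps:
N(-65) - 1*10433 = 1/(18 - 65) - 1*10433 = 1/(-47) - 10433 = -1/47 - 10433 = -490352/47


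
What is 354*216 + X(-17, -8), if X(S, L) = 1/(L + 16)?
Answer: 611713/8 ≈ 76464.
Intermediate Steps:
X(S, L) = 1/(16 + L)
354*216 + X(-17, -8) = 354*216 + 1/(16 - 8) = 76464 + 1/8 = 76464 + ⅛ = 611713/8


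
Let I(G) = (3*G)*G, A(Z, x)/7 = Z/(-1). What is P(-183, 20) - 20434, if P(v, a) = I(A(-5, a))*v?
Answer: -692959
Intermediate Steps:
A(Z, x) = -7*Z (A(Z, x) = 7*(Z/(-1)) = 7*(Z*(-1)) = 7*(-Z) = -7*Z)
I(G) = 3*G**2
P(v, a) = 3675*v (P(v, a) = (3*(-7*(-5))**2)*v = (3*35**2)*v = (3*1225)*v = 3675*v)
P(-183, 20) - 20434 = 3675*(-183) - 20434 = -672525 - 20434 = -692959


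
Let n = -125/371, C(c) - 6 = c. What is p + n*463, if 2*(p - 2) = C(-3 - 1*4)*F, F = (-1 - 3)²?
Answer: -60101/371 ≈ -162.00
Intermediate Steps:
C(c) = 6 + c
n = -125/371 (n = -125*1/371 = -125/371 ≈ -0.33693)
F = 16 (F = (-4)² = 16)
p = -6 (p = 2 + ((6 + (-3 - 1*4))*16)/2 = 2 + ((6 + (-3 - 4))*16)/2 = 2 + ((6 - 7)*16)/2 = 2 + (-1*16)/2 = 2 + (½)*(-16) = 2 - 8 = -6)
p + n*463 = -6 - 125/371*463 = -6 - 57875/371 = -60101/371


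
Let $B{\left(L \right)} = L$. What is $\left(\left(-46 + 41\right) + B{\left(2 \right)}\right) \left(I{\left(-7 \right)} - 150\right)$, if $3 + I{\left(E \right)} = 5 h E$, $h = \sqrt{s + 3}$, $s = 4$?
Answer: $459 + 105 \sqrt{7} \approx 736.8$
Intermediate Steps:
$h = \sqrt{7}$ ($h = \sqrt{4 + 3} = \sqrt{7} \approx 2.6458$)
$I{\left(E \right)} = -3 + 5 E \sqrt{7}$ ($I{\left(E \right)} = -3 + 5 \sqrt{7} E = -3 + 5 E \sqrt{7}$)
$\left(\left(-46 + 41\right) + B{\left(2 \right)}\right) \left(I{\left(-7 \right)} - 150\right) = \left(\left(-46 + 41\right) + 2\right) \left(\left(-3 + 5 \left(-7\right) \sqrt{7}\right) - 150\right) = \left(-5 + 2\right) \left(\left(-3 - 35 \sqrt{7}\right) - 150\right) = - 3 \left(-153 - 35 \sqrt{7}\right) = 459 + 105 \sqrt{7}$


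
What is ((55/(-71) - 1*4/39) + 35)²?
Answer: 8927604196/7667361 ≈ 1164.4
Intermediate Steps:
((55/(-71) - 1*4/39) + 35)² = ((55*(-1/71) - 4*1/39) + 35)² = ((-55/71 - 4/39) + 35)² = (-2429/2769 + 35)² = (94486/2769)² = 8927604196/7667361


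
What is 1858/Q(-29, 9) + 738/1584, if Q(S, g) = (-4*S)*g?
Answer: 51577/22968 ≈ 2.2456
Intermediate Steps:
Q(S, g) = -4*S*g
1858/Q(-29, 9) + 738/1584 = 1858/((-4*(-29)*9)) + 738/1584 = 1858/1044 + 738*(1/1584) = 1858*(1/1044) + 41/88 = 929/522 + 41/88 = 51577/22968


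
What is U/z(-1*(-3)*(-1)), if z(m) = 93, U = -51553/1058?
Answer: -1663/3174 ≈ -0.52394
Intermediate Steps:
U = -51553/1058 (U = -51553*1/1058 = -51553/1058 ≈ -48.727)
U/z(-1*(-3)*(-1)) = -51553/1058/93 = -51553/1058*1/93 = -1663/3174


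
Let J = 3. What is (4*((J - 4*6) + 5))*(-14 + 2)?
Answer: 768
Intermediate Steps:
(4*((J - 4*6) + 5))*(-14 + 2) = (4*((3 - 4*6) + 5))*(-14 + 2) = (4*((3 - 24) + 5))*(-12) = (4*(-21 + 5))*(-12) = (4*(-16))*(-12) = -64*(-12) = 768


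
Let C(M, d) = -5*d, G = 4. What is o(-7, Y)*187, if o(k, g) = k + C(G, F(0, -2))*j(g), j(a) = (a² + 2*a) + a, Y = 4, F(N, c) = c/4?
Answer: 11781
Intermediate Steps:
F(N, c) = c/4 (F(N, c) = c*(¼) = c/4)
j(a) = a² + 3*a
o(k, g) = k + 5*g*(3 + g)/2 (o(k, g) = k + (-5*(-2)/4)*(g*(3 + g)) = k + (-5*(-½))*(g*(3 + g)) = k + 5*(g*(3 + g))/2 = k + 5*g*(3 + g)/2)
o(-7, Y)*187 = (-7 + (5/2)*4*(3 + 4))*187 = (-7 + (5/2)*4*7)*187 = (-7 + 70)*187 = 63*187 = 11781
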